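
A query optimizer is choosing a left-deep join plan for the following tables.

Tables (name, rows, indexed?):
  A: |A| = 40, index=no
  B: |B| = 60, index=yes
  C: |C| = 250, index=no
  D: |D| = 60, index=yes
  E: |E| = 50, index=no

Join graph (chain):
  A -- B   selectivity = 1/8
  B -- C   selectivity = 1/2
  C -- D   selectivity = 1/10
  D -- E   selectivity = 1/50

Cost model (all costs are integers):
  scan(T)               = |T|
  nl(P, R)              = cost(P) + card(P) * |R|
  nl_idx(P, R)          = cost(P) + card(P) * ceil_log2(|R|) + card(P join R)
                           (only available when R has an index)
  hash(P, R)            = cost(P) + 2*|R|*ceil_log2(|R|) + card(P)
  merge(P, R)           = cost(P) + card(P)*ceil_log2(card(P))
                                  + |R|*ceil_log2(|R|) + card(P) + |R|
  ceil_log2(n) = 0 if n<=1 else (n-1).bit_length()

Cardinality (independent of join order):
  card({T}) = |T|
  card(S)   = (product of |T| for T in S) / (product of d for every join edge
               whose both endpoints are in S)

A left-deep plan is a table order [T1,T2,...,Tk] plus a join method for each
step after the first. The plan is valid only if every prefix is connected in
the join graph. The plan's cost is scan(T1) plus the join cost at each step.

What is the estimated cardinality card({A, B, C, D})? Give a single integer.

225000

Tables in S: A(40), B(60), C(250), D(60)
Edges inside S: A-B(d=8), B-C(d=2), C-D(d=10)
numerator = 40 * 60 * 250 * 60 = 36000000
denominator = 8 * 2 * 10 = 160
card(S) = 36000000 / 160 = 225000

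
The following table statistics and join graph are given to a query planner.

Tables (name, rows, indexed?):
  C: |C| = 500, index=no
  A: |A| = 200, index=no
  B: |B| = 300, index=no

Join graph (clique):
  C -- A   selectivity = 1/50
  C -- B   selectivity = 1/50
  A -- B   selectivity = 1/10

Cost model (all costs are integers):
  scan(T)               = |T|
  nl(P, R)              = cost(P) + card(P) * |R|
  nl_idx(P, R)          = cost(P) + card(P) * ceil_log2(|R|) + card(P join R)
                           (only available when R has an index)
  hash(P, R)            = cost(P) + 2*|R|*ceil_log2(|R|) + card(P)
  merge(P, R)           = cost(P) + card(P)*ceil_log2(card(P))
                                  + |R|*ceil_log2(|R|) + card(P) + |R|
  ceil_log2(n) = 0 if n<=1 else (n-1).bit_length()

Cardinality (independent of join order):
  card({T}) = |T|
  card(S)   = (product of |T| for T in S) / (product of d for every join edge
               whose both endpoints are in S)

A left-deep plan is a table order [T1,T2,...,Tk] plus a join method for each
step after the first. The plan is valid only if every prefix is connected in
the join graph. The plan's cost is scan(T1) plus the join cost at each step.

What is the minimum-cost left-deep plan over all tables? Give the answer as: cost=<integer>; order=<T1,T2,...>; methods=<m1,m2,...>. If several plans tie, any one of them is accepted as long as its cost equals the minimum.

Selinger DP (subsets sized 1..n):
  {C}: scan cost=500, card=500
  {A}: scan cost=200, card=200
  {B}: scan cost=300, card=300
  {AC}: card=2000; try (A,hash)→4200, (C,merge)→7000, (A,merge)→7300, (C,hash)→9400, (C,nl)→100200, (A,nl)→100500; best=4200 via (A,hash)
  {BC}: card=3000; try (B,hash)→6400, (C,merge)→8300, (B,merge)→8500, (C,hash)→9600, (C,nl)→150300, (B,nl)→150500; best=6400 via (B,hash)
  {AB}: card=6000; try (A,hash)→3800, (B,merge)→5000, (A,merge)→5100, (B,hash)→5800, (B,nl)→60200, (A,nl)→60300; best=3800 via (A,hash)
  {ABC}: card=1200; try (B,hash)→11600, (A,hash)→12600, (C,hash)→18800, (B,merge)→31200, (A,merge)→47200, (C,merge)→92800 …(+3); best=11600 via (B,hash)

cost=11600; order=C,A,B; methods=hash,hash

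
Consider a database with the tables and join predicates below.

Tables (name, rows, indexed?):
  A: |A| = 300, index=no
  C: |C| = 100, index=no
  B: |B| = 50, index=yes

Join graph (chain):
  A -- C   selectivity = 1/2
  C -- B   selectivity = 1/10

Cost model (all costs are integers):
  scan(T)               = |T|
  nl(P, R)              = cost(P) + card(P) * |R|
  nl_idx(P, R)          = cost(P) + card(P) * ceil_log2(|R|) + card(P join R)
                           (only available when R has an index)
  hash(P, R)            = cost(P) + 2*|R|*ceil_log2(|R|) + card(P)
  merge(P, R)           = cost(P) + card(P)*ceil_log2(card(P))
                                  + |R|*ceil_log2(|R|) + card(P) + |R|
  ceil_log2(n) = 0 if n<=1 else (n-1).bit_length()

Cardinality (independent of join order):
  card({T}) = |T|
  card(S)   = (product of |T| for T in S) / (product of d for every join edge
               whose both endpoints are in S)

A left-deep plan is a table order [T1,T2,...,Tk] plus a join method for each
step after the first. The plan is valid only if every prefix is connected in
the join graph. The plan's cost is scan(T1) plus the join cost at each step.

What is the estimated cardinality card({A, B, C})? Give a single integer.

75000

Tables in S: A(300), B(50), C(100)
Edges inside S: A-C(d=2), C-B(d=10)
numerator = 300 * 50 * 100 = 1500000
denominator = 2 * 10 = 20
card(S) = 1500000 / 20 = 75000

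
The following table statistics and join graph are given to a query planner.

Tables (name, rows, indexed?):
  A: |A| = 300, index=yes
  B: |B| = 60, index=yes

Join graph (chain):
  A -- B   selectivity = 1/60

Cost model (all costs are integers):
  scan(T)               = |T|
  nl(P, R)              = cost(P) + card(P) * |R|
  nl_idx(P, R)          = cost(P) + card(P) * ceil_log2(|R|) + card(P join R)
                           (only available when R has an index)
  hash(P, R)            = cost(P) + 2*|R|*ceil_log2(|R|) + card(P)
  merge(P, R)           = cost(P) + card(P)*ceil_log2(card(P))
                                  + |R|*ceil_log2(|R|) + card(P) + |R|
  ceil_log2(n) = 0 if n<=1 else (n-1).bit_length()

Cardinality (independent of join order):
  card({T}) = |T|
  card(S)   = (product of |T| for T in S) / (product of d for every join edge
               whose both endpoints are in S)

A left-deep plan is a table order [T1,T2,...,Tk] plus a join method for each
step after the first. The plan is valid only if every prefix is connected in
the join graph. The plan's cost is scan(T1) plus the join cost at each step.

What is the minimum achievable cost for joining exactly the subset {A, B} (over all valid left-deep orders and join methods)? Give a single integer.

Selinger DP over subsets of {A,B}:
  {A}: scan cost=300, card=300
  {B}: scan cost=60, card=60
  {AB}: card=300; try (A,nl_idx)→900, (B,hash)→1320, (B,nl_idx)→2400, (A,merge)→3480, (B,merge)→3720, (A,hash)→5520 …(+2); best=900 via (A,nl_idx)

900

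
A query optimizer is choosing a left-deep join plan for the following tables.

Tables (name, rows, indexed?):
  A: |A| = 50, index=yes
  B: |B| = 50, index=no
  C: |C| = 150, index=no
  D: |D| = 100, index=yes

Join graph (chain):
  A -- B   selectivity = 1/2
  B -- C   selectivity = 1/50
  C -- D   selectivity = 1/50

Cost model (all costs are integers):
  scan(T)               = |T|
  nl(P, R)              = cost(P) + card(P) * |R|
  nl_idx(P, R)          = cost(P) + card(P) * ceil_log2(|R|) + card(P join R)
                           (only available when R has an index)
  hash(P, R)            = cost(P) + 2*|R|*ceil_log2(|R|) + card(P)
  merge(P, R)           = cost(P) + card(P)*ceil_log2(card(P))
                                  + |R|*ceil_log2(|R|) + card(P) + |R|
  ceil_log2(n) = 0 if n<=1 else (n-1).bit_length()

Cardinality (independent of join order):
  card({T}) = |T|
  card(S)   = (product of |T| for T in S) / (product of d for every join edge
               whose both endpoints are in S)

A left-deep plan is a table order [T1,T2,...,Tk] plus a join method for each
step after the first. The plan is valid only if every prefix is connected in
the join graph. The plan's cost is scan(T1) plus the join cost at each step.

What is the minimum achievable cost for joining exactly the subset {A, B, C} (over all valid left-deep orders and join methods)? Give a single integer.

1650

Selinger DP over subsets of {A,B,C}:
  {A}: scan cost=50, card=50
  {B}: scan cost=50, card=50
  {C}: scan cost=150, card=150
  {AB}: card=1250; try (B,hash)→700, (A,hash)→700, (B,merge)→750, (A,merge)→750, (A,nl_idx)→1600, (B,nl)→2550 …(+1); best=700 via (B,hash)
  {BC}: card=150; try (B,hash)→900, (C,merge)→1750, (B,merge)→1850, (C,hash)→2500, (C,nl)→7550, (B,nl)→7650; best=900 via (B,hash)
  {ABC}: card=3750; try (A,hash)→1650, (A,merge)→2600, (C,hash)→4350, (A,nl_idx)→5550, (A,nl)→8400, (C,merge)→17050 …(+1); best=1650 via (A,hash)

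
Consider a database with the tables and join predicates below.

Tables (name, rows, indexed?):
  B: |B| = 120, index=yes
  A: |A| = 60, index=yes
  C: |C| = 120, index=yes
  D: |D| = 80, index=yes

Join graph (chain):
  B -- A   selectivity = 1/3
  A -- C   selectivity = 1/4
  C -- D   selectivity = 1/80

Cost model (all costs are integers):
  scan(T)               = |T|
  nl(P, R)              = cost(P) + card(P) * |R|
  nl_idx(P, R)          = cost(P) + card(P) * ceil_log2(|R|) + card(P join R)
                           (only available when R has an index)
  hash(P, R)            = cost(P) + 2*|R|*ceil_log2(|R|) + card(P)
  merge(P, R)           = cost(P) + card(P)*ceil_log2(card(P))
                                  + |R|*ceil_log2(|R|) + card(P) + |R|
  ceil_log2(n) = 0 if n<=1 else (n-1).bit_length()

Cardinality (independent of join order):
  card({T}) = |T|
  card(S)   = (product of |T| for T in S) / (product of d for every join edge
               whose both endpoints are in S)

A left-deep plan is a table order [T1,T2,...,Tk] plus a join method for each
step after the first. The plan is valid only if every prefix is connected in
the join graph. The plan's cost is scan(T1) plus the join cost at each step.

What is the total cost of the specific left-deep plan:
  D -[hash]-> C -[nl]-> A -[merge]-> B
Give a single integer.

31600

step 1: scan D: cost=80, card=80
step 2: join C via hash
    card(P join C) = 80*120/(80) = 120
    cost = 80 + 2*120*7 + 80 = 1840
step 3: join A via nl
    card(P join A) = 120*60/(4) = 1800
    cost = 1840 + 120*60 = 9040
step 4: join B via merge
    card(P join B) = 1800*120/(3) = 72000
    cost = 9040 + 1800*11 + 120*7 + 1800 + 120 = 31600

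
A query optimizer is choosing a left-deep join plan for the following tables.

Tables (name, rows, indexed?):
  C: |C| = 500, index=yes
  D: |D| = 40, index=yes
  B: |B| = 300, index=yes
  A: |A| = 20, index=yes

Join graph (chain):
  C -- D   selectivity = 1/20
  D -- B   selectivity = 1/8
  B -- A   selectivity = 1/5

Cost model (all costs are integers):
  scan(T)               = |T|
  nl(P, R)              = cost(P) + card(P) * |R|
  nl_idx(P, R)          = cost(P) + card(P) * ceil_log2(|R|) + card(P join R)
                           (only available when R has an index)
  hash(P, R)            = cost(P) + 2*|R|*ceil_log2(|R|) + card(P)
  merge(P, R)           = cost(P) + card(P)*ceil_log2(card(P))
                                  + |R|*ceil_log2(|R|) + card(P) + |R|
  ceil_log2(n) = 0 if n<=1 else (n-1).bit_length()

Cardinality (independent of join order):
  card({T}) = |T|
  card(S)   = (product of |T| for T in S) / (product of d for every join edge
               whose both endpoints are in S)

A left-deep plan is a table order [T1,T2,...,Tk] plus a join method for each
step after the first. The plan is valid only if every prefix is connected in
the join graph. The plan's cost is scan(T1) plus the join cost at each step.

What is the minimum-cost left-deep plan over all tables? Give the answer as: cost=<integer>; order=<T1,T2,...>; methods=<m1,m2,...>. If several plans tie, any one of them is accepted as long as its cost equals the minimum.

Selinger DP (subsets sized 1..n):
  {C}: scan cost=500, card=500
  {D}: scan cost=40, card=40
  {B}: scan cost=300, card=300
  {A}: scan cost=20, card=20
  {CD}: card=1000; try (C,nl_idx)→1400, (D,hash)→1480, (D,nl_idx)→4500, (C,merge)→5320, (D,merge)→5780, (C,hash)→9080 …(+2); best=1400 via (C,nl_idx)
  {BD}: card=1500; try (D,hash)→1080, (B,nl_idx)→1900, (B,merge)→3320, (D,merge)→3580, (D,nl_idx)→3600, (B,hash)→5480 …(+2); best=1080 via (D,hash)
  {AB}: card=1200; try (A,hash)→800, (B,nl_idx)→1400, (A,nl_idx)→3000, (B,merge)→3140, (A,merge)→3420, (B,hash)→5440 …(+2); best=800 via (A,hash)
  {BCD}: card=37500; try (B,hash)→7800, (C,hash)→11580, (B,merge)→15400, (C,merge)→24080, (B,nl_idx)→47900, (C,nl_idx)→52080 …(+2); best=7800 via (B,hash)
  {ABD}: card=6000; try (D,hash)→2480, (A,hash)→2780, (D,nl_idx)→14000, (A,nl_idx)→14580, (D,merge)→15480, (A,merge)→19200 …(+2); best=2480 via (D,hash)
  {ABCD}: card=150000; try (C,hash)→17480, (A,hash)→45500, (C,merge)→91480, (C,nl_idx)→206480, (A,nl_idx)→345300, (A,merge)→645420 …(+2); best=17480 via (C,hash)

cost=17480; order=B,A,D,C; methods=hash,hash,hash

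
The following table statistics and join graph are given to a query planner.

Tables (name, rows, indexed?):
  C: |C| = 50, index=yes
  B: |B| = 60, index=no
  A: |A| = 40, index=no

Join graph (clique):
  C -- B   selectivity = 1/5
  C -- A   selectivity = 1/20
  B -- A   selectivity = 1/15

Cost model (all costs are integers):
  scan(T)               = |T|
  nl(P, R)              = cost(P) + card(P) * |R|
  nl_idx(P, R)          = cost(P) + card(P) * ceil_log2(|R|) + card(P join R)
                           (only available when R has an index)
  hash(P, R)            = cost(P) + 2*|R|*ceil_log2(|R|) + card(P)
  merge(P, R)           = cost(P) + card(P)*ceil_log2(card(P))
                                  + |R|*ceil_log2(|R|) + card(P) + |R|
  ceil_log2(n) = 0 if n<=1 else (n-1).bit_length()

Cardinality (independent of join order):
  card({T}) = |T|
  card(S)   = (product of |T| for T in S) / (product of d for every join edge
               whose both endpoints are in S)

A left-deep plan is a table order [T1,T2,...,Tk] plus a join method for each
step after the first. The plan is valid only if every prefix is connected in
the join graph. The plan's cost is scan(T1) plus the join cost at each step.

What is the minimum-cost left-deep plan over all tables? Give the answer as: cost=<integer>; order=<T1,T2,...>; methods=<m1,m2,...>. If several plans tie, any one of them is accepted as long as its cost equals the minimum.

Selinger DP (subsets sized 1..n):
  {C}: scan cost=50, card=50
  {B}: scan cost=60, card=60
  {A}: scan cost=40, card=40
  {BC}: card=600; try (C,hash)→720, (B,hash)→820, (B,merge)→820, (C,merge)→830, (C,nl_idx)→1020, (B,nl)→3050 …(+1); best=720 via (C,hash)
  {AC}: card=100; try (C,nl_idx)→380, (A,hash)→580, (C,merge)→670, (C,hash)→680, (A,merge)→680, (C,nl)→2040 …(+1); best=380 via (C,nl_idx)
  {AB}: card=160; try (A,hash)→600, (B,merge)→740, (A,merge)→760, (B,hash)→800, (B,nl)→2440, (A,nl)→2460; best=600 via (A,hash)
  {ABC}: card=80; try (B,hash)→1200, (C,hash)→1360, (B,merge)→1600, (C,nl_idx)→1640, (A,hash)→1800, (C,merge)→2390 …(+4); best=1200 via (B,hash)

cost=1200; order=A,C,B; methods=nl_idx,hash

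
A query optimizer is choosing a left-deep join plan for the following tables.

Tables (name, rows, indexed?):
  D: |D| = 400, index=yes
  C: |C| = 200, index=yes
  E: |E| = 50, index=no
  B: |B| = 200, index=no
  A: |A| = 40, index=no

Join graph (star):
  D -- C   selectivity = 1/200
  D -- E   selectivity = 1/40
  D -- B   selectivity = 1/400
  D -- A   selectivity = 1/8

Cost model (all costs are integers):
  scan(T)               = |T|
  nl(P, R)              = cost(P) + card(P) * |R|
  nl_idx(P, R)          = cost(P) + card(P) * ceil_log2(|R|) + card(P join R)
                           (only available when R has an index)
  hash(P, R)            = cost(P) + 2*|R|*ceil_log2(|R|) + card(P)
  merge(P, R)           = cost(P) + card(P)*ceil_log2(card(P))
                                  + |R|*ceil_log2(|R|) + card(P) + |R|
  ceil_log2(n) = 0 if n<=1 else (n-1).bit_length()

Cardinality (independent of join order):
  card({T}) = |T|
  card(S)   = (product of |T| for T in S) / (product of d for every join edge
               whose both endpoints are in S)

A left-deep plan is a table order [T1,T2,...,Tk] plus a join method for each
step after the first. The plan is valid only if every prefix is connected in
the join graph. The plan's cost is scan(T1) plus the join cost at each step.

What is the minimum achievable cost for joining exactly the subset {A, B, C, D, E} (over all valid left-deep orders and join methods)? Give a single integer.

5530

Selinger DP over subsets of {A,B,C,D,E}:
  {D}: scan cost=400, card=400
  {C}: scan cost=200, card=200
  {E}: scan cost=50, card=50
  {B}: scan cost=200, card=200
  {A}: scan cost=40, card=40
  {CD}: card=400; try (D,nl_idx)→2400, (C,hash)→4000, (C,nl_idx)→4000, (D,merge)→6000, (C,merge)→6200, (D,hash)→7600 …(+2); best=2400 via (D,nl_idx)
  {DE}: card=500; try (D,nl_idx)→1000, (E,hash)→1400, (D,merge)→4400, (E,merge)→4750, (D,hash)→7300, (D,nl)→20050 …(+1); best=1000 via (D,nl_idx)
  {BD}: card=200; try (D,nl_idx)→2200, (B,hash)→4000, (D,merge)→6000, (B,merge)→6200, (D,hash)→7600, (D,nl)→80200 …(+1); best=2200 via (D,nl_idx)
  {AD}: card=2000; try (A,hash)→1280, (D,nl_idx)→2400, (D,merge)→4320, (A,merge)→4680, (D,hash)→7280, (D,nl)→16040 …(+1); best=1280 via (A,hash)
  {CDE}: card=500; try (E,hash)→3400, (C,hash)→4700, (C,nl_idx)→5500, (E,merge)→6750, (C,merge)→7800, (E,nl)→22400 …(+1); best=3400 via (E,hash)
  {BCD}: card=200; try (C,nl_idx)→4000, (C,hash)→5600, (C,merge)→5800, (B,hash)→6000, (B,merge)→8200, (C,nl)→42200 …(+1); best=4000 via (C,nl_idx)
  {ACD}: card=2000; try (A,hash)→3280, (C,hash)→6480, (A,merge)→6680, (A,nl)→18400, (C,nl_idx)→19280, (C,merge)→27080 …(+1); best=3280 via (A,hash)
  {BDE}: card=250; try (E,hash)→3000, (E,merge)→4350, (B,hash)→4700, (B,merge)→7800, (E,nl)→12200, (B,nl)→101000; best=3000 via (E,hash)
  {ADE}: card=2500; try (A,hash)→1980, (E,hash)→3880, (A,merge)→6280, (A,nl)→21000, (E,merge)→25630, (E,nl)→101280; best=1980 via (A,hash)
  {ABD}: card=1000; try (A,hash)→2880, (A,merge)→4280, (B,hash)→6480, (A,nl)→10200, (B,merge)→27080, (B,nl)→401280; best=2880 via (A,hash)
  {BCDE}: card=250; try (E,hash)→4800, (C,nl_idx)→5250, (E,merge)→6150, (C,hash)→6450, (C,merge)→7050, (B,hash)→7100 …(+4); best=4800 via (E,hash)
  {ACDE}: card=2500; try (A,hash)→4380, (E,hash)→5880, (C,hash)→7680, (A,merge)→8680, (A,nl)→23400, (C,nl_idx)→24480 …(+4); best=4380 via (A,hash)
  {ABCD}: card=1000; try (A,hash)→4680, (A,merge)→6080, (C,hash)→7080, (B,hash)→8480, (C,nl_idx)→11880, (A,nl)→12000 …(+4); best=4680 via (A,hash)
  {ABDE}: card=1250; try (A,hash)→3730, (E,hash)→4480, (A,merge)→5530, (B,hash)→7680, (A,nl)→13000, (E,merge)→14230 …(+3); best=3730 via (A,hash)
  {ABCDE}: card=1250; try (A,hash)→5530, (E,hash)→6280, (A,merge)→7330, (C,hash)→8180, (B,hash)→10080, (A,nl)→14800 …(+7); best=5530 via (A,hash)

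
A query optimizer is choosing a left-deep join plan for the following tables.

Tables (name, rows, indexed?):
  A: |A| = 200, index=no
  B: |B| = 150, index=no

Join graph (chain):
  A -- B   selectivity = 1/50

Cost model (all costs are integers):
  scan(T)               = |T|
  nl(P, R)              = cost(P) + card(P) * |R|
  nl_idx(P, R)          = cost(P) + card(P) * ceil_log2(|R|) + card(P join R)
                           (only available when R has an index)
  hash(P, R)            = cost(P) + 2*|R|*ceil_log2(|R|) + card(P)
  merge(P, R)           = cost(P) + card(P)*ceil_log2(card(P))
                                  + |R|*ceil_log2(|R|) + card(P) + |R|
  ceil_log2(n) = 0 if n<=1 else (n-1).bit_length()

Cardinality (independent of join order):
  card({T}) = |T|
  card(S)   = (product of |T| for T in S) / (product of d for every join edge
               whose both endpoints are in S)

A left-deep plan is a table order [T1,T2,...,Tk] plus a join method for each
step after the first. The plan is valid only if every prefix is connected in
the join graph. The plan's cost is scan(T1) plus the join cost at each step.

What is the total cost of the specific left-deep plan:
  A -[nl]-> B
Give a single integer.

step 1: scan A: cost=200, card=200
step 2: join B via nl
    card(P join B) = 200*150/(50) = 600
    cost = 200 + 200*150 = 30200

30200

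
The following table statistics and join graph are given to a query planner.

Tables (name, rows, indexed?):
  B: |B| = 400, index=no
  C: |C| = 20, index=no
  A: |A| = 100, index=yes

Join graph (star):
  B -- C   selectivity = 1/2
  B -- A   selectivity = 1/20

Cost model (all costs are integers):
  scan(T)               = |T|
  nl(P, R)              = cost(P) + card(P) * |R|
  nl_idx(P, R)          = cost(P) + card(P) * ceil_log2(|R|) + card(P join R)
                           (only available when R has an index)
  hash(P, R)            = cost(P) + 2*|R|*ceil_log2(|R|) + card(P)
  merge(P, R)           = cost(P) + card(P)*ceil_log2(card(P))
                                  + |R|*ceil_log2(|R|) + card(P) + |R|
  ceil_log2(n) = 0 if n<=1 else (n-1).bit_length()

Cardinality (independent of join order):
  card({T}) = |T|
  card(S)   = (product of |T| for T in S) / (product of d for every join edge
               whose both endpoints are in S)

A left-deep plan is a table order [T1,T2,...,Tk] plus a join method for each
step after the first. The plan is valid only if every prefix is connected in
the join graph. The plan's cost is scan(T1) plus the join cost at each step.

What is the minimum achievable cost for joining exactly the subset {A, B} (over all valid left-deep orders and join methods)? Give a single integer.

2200

Selinger DP over subsets of {A,B}:
  {B}: scan cost=400, card=400
  {A}: scan cost=100, card=100
  {AB}: card=2000; try (A,hash)→2200, (B,merge)→4900, (A,merge)→5200, (A,nl_idx)→5200, (B,hash)→7400, (B,nl)→40100 …(+1); best=2200 via (A,hash)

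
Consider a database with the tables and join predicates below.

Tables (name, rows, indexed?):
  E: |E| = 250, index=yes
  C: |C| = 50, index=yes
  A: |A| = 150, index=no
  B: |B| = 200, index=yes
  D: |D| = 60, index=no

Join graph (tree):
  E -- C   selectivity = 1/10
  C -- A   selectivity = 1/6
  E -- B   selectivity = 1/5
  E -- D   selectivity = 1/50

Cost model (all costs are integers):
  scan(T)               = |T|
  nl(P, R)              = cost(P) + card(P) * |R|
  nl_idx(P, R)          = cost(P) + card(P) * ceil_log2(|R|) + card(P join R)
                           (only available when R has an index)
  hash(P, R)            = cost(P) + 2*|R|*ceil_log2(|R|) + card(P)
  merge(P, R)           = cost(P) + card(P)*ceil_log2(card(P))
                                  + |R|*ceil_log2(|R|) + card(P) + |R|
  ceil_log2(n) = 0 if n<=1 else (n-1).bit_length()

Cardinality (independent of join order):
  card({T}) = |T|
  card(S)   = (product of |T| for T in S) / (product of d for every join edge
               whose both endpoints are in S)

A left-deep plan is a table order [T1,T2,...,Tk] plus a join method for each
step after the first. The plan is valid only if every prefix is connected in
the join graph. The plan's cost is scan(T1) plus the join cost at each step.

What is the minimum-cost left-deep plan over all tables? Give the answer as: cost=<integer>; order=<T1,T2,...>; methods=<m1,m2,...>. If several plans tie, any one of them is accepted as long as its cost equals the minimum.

cost=46340; order=D,E,C,A,B; methods=nl_idx,hash,hash,hash

Selinger DP (subsets sized 1..n):
  {E}: scan cost=250, card=250
  {C}: scan cost=50, card=50
  {A}: scan cost=150, card=150
  {B}: scan cost=200, card=200
  {D}: scan cost=60, card=60
  {CE}: card=1250; try (C,hash)→1100, (E,nl_idx)→1700, (E,merge)→2650, (C,merge)→2850, (C,nl_idx)→3000, (E,hash)→4100 …(+2); best=1100 via (C,hash)
  {BE}: card=10000; try (B,hash)→3700, (E,merge)→4250, (B,merge)→4300, (E,hash)→4400, (E,nl_idx)→11800, (B,nl_idx)→12250 …(+2); best=3700 via (B,hash)
  {DE}: card=300; try (E,nl_idx)→840, (D,hash)→1220, (E,merge)→2730, (D,merge)→2920, (E,hash)→4120, (E,nl)→15060 …(+1); best=840 via (E,nl_idx)
  {AC}: card=1250; try (C,hash)→900, (A,merge)→1750, (C,merge)→1850, (C,nl_idx)→2300, (A,hash)→2500, (A,nl)→7550 …(+1); best=900 via (C,hash)
  {ACE}: card=31250; try (A,hash)→4750, (E,hash)→6150, (A,merge)→17450, (E,merge)→18150, (E,nl_idx)→42150, (A,nl)→188600 …(+1); best=4750 via (A,hash)
  {BCE}: card=50000; try (B,hash)→5550, (C,hash)→14300, (B,merge)→17900, (B,nl_idx)→61100, (C,nl_idx)→113700, (C,merge)→154050 …(+2); best=5550 via (B,hash)
  {CDE}: card=1500; try (C,hash)→1740, (D,hash)→3070, (C,nl_idx)→4140, (C,merge)→4190, (C,nl)→15840, (D,merge)→16520 …(+1); best=1740 via (C,hash)
  {BDE}: card=12000; try (B,hash)→4340, (B,merge)→5640, (D,hash)→14420, (B,nl_idx)→15240, (B,nl)→60840, (D,merge)→154120 …(+1); best=4340 via (B,hash)
  {ABCE}: card=1250000; try (B,hash)→39200, (A,hash)→57950, (B,merge)→506550, (A,merge)→856900, (B,nl_idx)→1504750, (B,nl)→6254750 …(+1); best=39200 via (B,hash)
  {ACDE}: card=37500; try (A,hash)→5640, (A,merge)→21090, (D,hash)→36720, (A,nl)→226740, (D,merge)→505170, (D,nl)→1879750; best=5640 via (A,hash)
  {BCDE}: card=60000; try (B,hash)→6440, (C,hash)→16940, (B,merge)→21540, (D,hash)→56270, (B,nl_idx)→73740, (C,nl_idx)→136340 …(+5); best=6440 via (B,hash)
  {ABCDE}: card=1500000; try (B,hash)→46340, (A,hash)→68840, (B,merge)→644940, (A,merge)→1027790, (D,hash)→1289920, (B,nl_idx)→1805640 …(+4); best=46340 via (B,hash)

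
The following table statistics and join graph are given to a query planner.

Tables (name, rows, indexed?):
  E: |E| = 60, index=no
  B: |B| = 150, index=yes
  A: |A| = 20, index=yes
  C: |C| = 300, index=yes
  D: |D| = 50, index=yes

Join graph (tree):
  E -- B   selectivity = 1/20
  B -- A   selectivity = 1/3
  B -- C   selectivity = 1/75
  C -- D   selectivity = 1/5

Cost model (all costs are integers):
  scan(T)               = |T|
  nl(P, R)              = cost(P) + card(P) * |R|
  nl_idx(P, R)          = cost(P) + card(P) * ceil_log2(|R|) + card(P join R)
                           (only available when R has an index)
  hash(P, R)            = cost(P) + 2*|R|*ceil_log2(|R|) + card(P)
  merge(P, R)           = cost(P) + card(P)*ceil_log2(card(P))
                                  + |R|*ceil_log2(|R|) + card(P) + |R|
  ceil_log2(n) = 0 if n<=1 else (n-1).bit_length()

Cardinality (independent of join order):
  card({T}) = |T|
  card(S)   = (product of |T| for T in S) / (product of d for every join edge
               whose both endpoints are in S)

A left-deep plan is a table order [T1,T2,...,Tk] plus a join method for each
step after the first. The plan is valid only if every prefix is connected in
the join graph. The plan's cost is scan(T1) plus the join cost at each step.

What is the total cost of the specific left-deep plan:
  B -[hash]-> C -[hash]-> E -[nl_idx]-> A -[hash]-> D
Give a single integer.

step 1: scan B: cost=150, card=150
step 2: join C via hash
    card(P join C) = 150*300/(75) = 600
    cost = 150 + 2*300*9 + 150 = 5700
step 3: join E via hash
    card(P join E) = 600*60/(20) = 1800
    cost = 5700 + 2*60*6 + 600 = 7020
step 4: join A via nl_idx
    card(P join A) = 1800*20/(3) = 12000
    cost = 7020 + 1800*5 + 12000 = 28020
step 5: join D via hash
    card(P join D) = 12000*50/(5) = 120000
    cost = 28020 + 2*50*6 + 12000 = 40620

40620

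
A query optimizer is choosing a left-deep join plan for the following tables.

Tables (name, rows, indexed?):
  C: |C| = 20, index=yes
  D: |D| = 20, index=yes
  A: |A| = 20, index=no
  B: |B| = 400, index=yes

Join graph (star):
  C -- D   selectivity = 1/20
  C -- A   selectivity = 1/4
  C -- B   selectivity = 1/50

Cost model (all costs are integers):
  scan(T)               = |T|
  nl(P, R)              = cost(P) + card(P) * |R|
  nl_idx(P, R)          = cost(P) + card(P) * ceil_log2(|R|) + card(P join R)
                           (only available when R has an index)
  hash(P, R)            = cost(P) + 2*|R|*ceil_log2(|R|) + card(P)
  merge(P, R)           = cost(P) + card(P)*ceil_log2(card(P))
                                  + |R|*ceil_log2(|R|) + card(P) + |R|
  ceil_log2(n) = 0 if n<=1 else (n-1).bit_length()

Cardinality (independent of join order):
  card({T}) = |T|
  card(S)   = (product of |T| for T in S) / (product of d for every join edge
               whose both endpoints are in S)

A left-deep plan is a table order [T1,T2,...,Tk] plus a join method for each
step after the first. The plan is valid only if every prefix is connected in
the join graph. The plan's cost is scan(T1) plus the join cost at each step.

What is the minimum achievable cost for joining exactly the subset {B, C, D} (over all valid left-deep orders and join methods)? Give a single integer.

Selinger DP over subsets of {B,C,D}:
  {C}: scan cost=20, card=20
  {D}: scan cost=20, card=20
  {B}: scan cost=400, card=400
  {CD}: card=20; try (D,nl_idx)→140, (C,nl_idx)→140, (D,hash)→240, (C,hash)→240, (D,merge)→260, (C,merge)→260 …(+2); best=140 via (D,nl_idx)
  {BC}: card=160; try (B,nl_idx)→360, (C,hash)→1000, (C,nl_idx)→2560, (B,merge)→4140, (C,merge)→4520, (B,hash)→7240 …(+2); best=360 via (B,nl_idx)
  {BCD}: card=160; try (B,nl_idx)→480, (D,hash)→720, (D,nl_idx)→1320, (D,merge)→1920, (D,nl)→3560, (B,merge)→4260 …(+2); best=480 via (B,nl_idx)

480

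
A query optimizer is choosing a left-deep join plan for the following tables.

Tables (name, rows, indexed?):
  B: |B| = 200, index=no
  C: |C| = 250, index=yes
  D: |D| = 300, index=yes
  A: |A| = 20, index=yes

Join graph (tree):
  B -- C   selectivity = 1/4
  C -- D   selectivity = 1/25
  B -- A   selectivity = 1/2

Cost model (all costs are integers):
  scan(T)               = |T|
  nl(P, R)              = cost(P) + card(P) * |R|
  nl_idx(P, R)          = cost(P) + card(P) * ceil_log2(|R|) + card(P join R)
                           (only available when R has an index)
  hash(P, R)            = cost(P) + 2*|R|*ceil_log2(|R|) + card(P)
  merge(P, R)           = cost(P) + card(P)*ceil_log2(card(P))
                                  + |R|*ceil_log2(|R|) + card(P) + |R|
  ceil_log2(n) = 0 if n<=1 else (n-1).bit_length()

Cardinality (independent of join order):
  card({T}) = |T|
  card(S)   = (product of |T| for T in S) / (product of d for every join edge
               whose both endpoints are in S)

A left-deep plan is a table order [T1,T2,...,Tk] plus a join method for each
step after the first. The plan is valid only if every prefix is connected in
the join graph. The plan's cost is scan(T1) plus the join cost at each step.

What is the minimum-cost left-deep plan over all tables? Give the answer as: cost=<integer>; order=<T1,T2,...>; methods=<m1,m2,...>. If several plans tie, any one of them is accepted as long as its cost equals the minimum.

cost=137000; order=B,A,C,D; methods=hash,hash,hash

Selinger DP (subsets sized 1..n):
  {B}: scan cost=200, card=200
  {C}: scan cost=250, card=250
  {D}: scan cost=300, card=300
  {A}: scan cost=20, card=20
  {BC}: card=12500; try (B,hash)→3700, (C,merge)→4250, (B,merge)→4300, (C,hash)→4400, (C,nl_idx)→14300, (C,nl)→50200 …(+1); best=3700 via (B,hash)
  {AB}: card=2000; try (A,hash)→600, (B,merge)→1940, (A,merge)→2120, (A,nl_idx)→3200, (B,hash)→3240, (B,nl)→4020 …(+1); best=600 via (A,hash)
  {CD}: card=3000; try (C,hash)→4600, (D,merge)→5500, (D,nl_idx)→5500, (C,merge)→5550, (C,nl_idx)→5700, (D,hash)→5900 …(+2); best=4600 via (C,hash)
  {BCD}: card=150000; try (B,hash)→10800, (D,hash)→21600, (B,merge)→45400, (D,merge)→194200, (D,nl_idx)→266200, (B,nl)→604600 …(+1); best=10800 via (B,hash)
  {ABC}: card=125000; try (C,hash)→6600, (A,hash)→16400, (C,merge)→26850, (C,nl_idx)→141600, (A,nl_idx)→191200, (A,merge)→191320 …(+2); best=6600 via (C,hash)
  {ABCD}: card=1500000; try (D,hash)→137000, (A,hash)→161000, (D,merge)→2259600, (A,nl_idx)→2260800, (D,nl_idx)→2631600, (A,merge)→2860920 …(+2); best=137000 via (D,hash)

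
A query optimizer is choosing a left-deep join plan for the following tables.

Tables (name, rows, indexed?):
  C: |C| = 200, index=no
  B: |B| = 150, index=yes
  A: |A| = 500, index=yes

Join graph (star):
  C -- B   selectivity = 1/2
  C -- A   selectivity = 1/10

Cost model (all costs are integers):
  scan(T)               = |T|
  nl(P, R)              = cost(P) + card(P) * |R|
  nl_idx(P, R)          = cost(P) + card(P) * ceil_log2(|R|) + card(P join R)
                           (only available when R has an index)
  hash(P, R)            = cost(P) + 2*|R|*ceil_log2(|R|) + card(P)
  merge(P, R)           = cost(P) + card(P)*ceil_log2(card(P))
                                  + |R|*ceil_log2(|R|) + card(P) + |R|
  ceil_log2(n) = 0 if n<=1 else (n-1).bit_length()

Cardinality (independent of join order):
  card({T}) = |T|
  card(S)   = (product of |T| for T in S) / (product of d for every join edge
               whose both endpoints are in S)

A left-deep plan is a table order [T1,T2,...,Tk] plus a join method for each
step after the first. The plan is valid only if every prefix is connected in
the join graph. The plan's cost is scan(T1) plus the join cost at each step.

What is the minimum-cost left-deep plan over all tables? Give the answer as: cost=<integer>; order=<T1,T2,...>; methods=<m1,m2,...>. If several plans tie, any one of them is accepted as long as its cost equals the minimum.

cost=16600; order=A,C,B; methods=hash,hash

Selinger DP (subsets sized 1..n):
  {C}: scan cost=200, card=200
  {B}: scan cost=150, card=150
  {A}: scan cost=500, card=500
  {BC}: card=15000; try (B,hash)→2800, (C,merge)→3300, (B,merge)→3350, (C,hash)→3500, (B,nl_idx)→16800, (C,nl)→30150 …(+1); best=2800 via (B,hash)
  {AC}: card=10000; try (C,hash)→4200, (A,merge)→7000, (C,merge)→7300, (A,hash)→9400, (A,nl_idx)→12000, (A,nl)→100200 …(+1); best=4200 via (C,hash)
  {ABC}: card=750000; try (B,hash)→16600, (A,hash)→26800, (B,merge)→155550, (A,merge)→232800, (B,nl_idx)→834200, (A,nl_idx)→887800 …(+2); best=16600 via (B,hash)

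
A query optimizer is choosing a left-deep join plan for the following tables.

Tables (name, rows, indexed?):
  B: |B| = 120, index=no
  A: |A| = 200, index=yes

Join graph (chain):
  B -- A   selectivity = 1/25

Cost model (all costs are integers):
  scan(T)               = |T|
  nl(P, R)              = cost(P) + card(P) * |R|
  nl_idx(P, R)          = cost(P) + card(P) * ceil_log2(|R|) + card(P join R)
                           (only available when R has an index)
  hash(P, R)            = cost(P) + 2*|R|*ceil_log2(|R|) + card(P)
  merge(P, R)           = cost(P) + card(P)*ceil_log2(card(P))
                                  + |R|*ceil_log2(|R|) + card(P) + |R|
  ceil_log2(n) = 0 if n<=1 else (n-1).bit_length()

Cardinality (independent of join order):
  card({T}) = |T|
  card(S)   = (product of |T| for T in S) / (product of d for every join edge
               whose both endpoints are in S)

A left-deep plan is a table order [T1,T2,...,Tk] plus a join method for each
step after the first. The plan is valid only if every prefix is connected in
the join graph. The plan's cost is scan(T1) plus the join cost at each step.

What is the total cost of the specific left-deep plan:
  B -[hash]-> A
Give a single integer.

step 1: scan B: cost=120, card=120
step 2: join A via hash
    card(P join A) = 120*200/(25) = 960
    cost = 120 + 2*200*8 + 120 = 3440

3440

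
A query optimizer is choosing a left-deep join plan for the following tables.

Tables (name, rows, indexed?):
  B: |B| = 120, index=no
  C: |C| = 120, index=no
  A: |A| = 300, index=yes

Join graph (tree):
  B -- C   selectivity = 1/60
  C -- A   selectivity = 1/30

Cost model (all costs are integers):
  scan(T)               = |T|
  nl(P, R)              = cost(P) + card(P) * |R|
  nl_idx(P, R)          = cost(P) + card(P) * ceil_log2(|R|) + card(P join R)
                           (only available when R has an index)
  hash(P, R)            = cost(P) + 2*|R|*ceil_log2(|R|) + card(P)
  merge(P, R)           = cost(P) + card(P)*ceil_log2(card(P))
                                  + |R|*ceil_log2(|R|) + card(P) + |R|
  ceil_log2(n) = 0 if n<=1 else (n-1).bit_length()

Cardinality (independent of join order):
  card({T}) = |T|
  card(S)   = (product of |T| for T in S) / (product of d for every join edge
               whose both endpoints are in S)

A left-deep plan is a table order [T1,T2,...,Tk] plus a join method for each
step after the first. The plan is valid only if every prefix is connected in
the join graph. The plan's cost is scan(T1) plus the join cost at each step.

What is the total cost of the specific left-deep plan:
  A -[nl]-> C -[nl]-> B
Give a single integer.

step 1: scan A: cost=300, card=300
step 2: join C via nl
    card(P join C) = 300*120/(30) = 1200
    cost = 300 + 300*120 = 36300
step 3: join B via nl
    card(P join B) = 1200*120/(60) = 2400
    cost = 36300 + 1200*120 = 180300

180300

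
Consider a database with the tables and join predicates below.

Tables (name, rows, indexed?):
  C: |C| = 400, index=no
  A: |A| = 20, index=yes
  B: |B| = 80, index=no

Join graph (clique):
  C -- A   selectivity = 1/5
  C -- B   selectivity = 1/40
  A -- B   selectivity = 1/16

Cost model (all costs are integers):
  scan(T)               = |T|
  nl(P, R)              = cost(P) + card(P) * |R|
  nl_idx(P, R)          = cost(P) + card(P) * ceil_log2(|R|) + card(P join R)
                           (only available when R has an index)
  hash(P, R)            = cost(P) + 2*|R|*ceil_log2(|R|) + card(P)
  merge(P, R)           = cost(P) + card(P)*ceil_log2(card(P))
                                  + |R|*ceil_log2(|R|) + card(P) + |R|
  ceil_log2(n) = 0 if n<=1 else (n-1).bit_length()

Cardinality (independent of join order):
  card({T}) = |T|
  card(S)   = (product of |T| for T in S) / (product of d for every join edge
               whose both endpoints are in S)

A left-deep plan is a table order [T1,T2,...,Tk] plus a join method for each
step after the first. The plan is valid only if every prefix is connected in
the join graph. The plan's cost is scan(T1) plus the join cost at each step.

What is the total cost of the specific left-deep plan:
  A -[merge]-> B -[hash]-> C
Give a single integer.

8080

step 1: scan A: cost=20, card=20
step 2: join B via merge
    card(P join B) = 20*80/(16) = 100
    cost = 20 + 20*5 + 80*7 + 20 + 80 = 780
step 3: join C via hash
    card(P join C) = 100*400/(5*40) = 200
    cost = 780 + 2*400*9 + 100 = 8080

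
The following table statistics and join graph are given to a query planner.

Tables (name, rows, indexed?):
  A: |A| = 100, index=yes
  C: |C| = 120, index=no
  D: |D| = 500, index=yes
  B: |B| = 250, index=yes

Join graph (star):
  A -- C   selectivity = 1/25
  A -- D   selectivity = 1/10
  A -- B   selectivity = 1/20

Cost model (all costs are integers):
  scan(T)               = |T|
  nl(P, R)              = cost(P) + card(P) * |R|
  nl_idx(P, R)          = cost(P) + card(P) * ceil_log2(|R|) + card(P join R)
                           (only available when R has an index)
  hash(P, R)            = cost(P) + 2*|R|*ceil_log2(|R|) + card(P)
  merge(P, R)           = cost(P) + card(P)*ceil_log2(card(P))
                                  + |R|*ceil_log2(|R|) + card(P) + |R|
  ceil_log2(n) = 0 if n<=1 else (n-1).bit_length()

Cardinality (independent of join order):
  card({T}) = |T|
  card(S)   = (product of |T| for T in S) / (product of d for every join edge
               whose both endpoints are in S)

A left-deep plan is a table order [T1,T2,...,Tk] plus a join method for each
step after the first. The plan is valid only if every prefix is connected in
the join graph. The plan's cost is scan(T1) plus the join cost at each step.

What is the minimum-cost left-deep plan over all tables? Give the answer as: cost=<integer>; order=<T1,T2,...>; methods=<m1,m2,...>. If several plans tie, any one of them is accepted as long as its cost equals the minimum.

Selinger DP (subsets sized 1..n):
  {A}: scan cost=100, card=100
  {C}: scan cost=120, card=120
  {D}: scan cost=500, card=500
  {B}: scan cost=250, card=250
  {AC}: card=480; try (A,nl_idx)→1440, (A,hash)→1640, (C,merge)→1860, (C,hash)→1880, (A,merge)→1880, (C,nl)→12100 …(+1); best=1440 via (A,nl_idx)
  {AD}: card=5000; try (A,hash)→2400, (D,merge)→5900, (D,nl_idx)→6000, (A,merge)→6300, (A,nl_idx)→9000, (D,hash)→9200 …(+2); best=2400 via (A,hash)
  {AB}: card=1250; try (A,hash)→1900, (B,nl_idx)→2150, (B,merge)→3150, (A,nl_idx)→3250, (A,merge)→3300, (B,hash)→4200 …(+2); best=1900 via (A,hash)
  {ACD}: card=24000; try (C,hash)→9080, (D,hash)→10920, (D,merge)→11240, (D,nl_idx)→29760, (C,merge)→73360, (D,nl)→241440 …(+1); best=9080 via (C,hash)
  {ABC}: card=6000; try (C,hash)→4830, (B,hash)→5920, (B,merge)→8490, (B,nl_idx)→11280, (C,merge)→17860, (B,nl)→121440 …(+1); best=4830 via (C,hash)
  {ABD}: card=62500; try (B,hash)→11400, (D,hash)→12150, (D,merge)→21900, (B,merge)→74650, (D,nl_idx)→75650, (B,nl_idx)→104900 …(+2); best=11400 via (B,hash)
  {ABCD}: card=300000; try (D,hash)→19830, (B,hash)→37080, (C,hash)→75580, (D,merge)→93830, (D,nl_idx)→358830, (B,merge)→395330 …(+5); best=19830 via (D,hash)

cost=19830; order=B,A,C,D; methods=hash,hash,hash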